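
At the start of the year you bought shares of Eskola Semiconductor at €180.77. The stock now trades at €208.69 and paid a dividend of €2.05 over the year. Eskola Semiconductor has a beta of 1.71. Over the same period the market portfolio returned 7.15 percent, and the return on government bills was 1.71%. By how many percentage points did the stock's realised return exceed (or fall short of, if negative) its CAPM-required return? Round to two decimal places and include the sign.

+5.57%

Realised HPR = (P1 + D1 − P0) / P0 = (208.69 + 2.05 − 180.77) / 180.77 = 29.97 / 180.77 = 16.5791%
MRP = 7.15% − 1.71% = 5.44%
CAPM required = R_f + β·MRP = 1.71% + 1.71 × 5.44% = 11.0124%
α = realised − required = 16.5791% − 11.0124% = +5.57%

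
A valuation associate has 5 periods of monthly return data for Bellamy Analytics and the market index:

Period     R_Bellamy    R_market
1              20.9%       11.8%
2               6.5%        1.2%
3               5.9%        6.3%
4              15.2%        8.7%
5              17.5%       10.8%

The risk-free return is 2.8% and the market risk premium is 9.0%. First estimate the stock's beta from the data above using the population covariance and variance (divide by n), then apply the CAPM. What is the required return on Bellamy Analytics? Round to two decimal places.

Mean R_i = (20.9 + 6.5 + 5.9 + 15.2 + 17.5) / 5 = 13.2000%
Mean R_m = (11.8 + 1.2 + 6.3 + 8.7 + 10.8) / 5 = 7.7600%
Σ(R_i − R̄_i)(R_m − R̄_m) = 100.6700  ⇒  Cov = 100.6700 / 5 = 20.1340
Σ(R_m − R̄_m)² = 71.6120  ⇒  Var(R_m) = 71.6120 / 5 = 14.3224
β = Cov / Var(R_m) = 20.1340 / 14.3224 = 1.4058
E(R) = R_f + β × MRP = 2.8% + 1.4058 × 9.0% = 15.45%

15.45%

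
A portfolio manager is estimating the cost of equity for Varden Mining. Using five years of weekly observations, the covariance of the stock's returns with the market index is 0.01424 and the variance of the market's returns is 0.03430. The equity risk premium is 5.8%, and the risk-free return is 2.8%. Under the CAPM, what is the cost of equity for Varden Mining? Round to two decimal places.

5.21%

β = Cov(R_i, R_m) / Var(R_m) = 0.01424 / 0.03430 = 0.4152
E(R) = R_f + β × MRP = 2.8% + 0.4152 × 5.8% = 5.21%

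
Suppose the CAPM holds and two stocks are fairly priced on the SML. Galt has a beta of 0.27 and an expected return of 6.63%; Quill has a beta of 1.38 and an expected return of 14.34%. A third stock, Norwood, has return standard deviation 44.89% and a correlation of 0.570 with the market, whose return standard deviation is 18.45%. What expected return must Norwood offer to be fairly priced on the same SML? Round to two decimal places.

MRP = (14.34% − 6.63%) / (1.38 − 0.27) = 6.9459%
R_f = 6.63% − 0.27 × 6.9459% = 4.7546%
β_Norwood = ρ·σ_i/σ_m = 0.570 × 44.89 / 18.45 = 1.3868
E(R_Norwood) = R_f + β × MRP = 4.7546% + 1.3868 × 6.9459% = 14.39%

14.39%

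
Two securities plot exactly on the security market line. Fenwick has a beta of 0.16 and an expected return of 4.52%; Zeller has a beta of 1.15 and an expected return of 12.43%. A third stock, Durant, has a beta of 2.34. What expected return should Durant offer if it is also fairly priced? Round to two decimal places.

MRP (SML slope) = (12.43% − 4.52%) / (1.15 − 0.16) = 7.91% / 0.99 = 7.9899%
R_f (intercept) = 4.52% − 0.16 × 7.9899% = 3.2416%
E(R_Durant) = R_f + β × MRP = 3.2416% + 2.34 × 7.9899% = 21.94%

21.94%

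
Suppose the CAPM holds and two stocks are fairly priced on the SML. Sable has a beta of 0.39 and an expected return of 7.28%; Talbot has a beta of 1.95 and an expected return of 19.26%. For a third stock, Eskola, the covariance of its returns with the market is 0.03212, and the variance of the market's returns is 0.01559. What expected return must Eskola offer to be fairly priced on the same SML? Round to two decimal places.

MRP = (19.26% − 7.28%) / (1.95 − 0.39) = 7.6795%
R_f = 7.28% − 0.39 × 7.6795% = 4.2850%
β_Eskola = Cov / Var(R_m) = 0.03212 / 0.01559 = 2.0603
E(R_Eskola) = R_f + β × MRP = 4.2850% + 2.0603 × 7.6795% = 20.11%

20.11%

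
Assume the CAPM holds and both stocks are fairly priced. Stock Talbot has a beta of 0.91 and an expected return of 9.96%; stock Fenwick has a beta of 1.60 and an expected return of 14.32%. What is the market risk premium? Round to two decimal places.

6.32%

Both satisfy E(R) = R_f + β·MRP, so the slope of the SML is
MRP = (14.32% − 9.96%) / (1.60 − 0.91) = 4.36% / 0.69 = 6.3188%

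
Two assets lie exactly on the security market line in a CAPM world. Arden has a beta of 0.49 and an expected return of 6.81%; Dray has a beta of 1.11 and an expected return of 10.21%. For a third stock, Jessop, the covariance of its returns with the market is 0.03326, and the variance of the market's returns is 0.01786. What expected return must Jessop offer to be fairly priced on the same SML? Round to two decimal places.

14.34%

MRP = (10.21% − 6.81%) / (1.11 − 0.49) = 5.4839%
R_f = 6.81% − 0.49 × 5.4839% = 4.1229%
β_Jessop = Cov / Var(R_m) = 0.03326 / 0.01786 = 1.8623
E(R_Jessop) = R_f + β × MRP = 4.1229% + 1.8623 × 5.4839% = 14.34%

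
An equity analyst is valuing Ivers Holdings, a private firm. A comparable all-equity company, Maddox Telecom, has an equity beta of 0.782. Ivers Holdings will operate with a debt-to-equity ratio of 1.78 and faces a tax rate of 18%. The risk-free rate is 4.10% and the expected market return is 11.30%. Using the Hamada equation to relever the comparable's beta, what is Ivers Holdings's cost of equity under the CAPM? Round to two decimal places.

17.95%

β_L = β_U × [1 + (1 − t)(D/E)] = 0.782 × [1 + (1 − 0.18) × 1.78]
    = 0.782 × [1 + 0.82 × 1.78] = 0.782 × 2.4596 = 1.9234
MRP = 11.30% − 4.10% = 7.20%
E(R) = R_f + β_L × MRP = 4.10% + 1.9234 × 7.20% = 17.95%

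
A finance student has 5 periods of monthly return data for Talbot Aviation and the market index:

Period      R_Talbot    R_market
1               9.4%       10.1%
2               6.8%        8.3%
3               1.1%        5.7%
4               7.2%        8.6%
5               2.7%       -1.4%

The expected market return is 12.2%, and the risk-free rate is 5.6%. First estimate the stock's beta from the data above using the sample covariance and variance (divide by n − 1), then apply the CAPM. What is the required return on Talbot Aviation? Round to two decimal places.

9.20%

Mean R_i = (9.4 + 6.8 + 1.1 + 7.2 + 2.7) / 5 = 5.4400%
Mean R_m = (10.1 + 8.3 + 5.7 + 8.6 − 1.4) / 5 = 6.2600%
Σ(R_i − R̄_i)(R_m − R̄_m) = 45.5180  ⇒  Cov = 45.5180 / 4 = 11.3795
Σ(R_m − R̄_m)² = 83.3720  ⇒  Var(R_m) = 83.3720 / 4 = 20.8430
β = Cov / Var(R_m) = 11.3795 / 20.8430 = 0.5460
MRP = 12.2% − 5.6% = 6.60%
E(R) = R_f + β × MRP = 5.6% + 0.5460 × 6.6% = 9.20%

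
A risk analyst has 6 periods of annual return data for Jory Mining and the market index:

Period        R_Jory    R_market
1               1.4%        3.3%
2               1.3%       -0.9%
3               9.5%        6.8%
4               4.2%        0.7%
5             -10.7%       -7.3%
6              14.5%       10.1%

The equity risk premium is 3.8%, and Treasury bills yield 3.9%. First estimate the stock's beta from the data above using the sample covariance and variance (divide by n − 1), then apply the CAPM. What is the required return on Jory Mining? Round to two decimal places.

Mean R_i = (1.4 + 1.3 + 9.5 + 4.2 − 10.7 + 14.5) / 6 = 3.3667%
Mean R_m = (3.3 − 0.9 + 6.8 + 0.7 − 7.3 + 10.1) / 6 = 2.1167%
Σ(R_i − R̄_i)(R_m − R̄_m) = 252.7933  ⇒  Cov = 252.7933 / 5 = 50.5587
Σ(R_m − R̄_m)² = 186.8483  ⇒  Var(R_m) = 186.8483 / 5 = 37.3697
β = Cov / Var(R_m) = 50.5587 / 37.3697 = 1.3529
E(R) = R_f + β × MRP = 3.9% + 1.3529 × 3.8% = 9.04%

9.04%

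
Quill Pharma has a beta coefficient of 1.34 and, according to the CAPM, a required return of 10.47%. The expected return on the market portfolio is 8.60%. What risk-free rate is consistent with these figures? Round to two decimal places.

E(R) = R_f + β(E(R_m) − R_f) = R_f(1 − β) + β·E(R_m)
10.47% = R_f × (1 − 1.34) + 1.34 × 8.60%
10.47% = R_f × -0.34 + 11.5240%
R_f = (10.47% − 11.5240%) / -0.34 = 3.10%

3.10%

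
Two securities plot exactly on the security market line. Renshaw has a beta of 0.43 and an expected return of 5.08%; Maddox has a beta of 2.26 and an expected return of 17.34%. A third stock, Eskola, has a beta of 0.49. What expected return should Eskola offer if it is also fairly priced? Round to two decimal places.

MRP (SML slope) = (17.34% − 5.08%) / (2.26 − 0.43) = 12.26% / 1.83 = 6.6995%
R_f (intercept) = 5.08% − 0.43 × 6.6995% = 2.1992%
E(R_Eskola) = R_f + β × MRP = 2.1992% + 0.49 × 6.6995% = 5.48%

5.48%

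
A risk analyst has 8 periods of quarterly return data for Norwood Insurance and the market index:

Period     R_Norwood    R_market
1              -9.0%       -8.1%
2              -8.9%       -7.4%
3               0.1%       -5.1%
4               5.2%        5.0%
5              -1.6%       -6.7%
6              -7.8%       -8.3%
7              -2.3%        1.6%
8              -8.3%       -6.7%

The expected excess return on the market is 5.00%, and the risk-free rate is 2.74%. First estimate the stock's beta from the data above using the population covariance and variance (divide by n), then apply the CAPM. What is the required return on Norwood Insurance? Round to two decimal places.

Mean R_i = (-9.0 − 8.9 + 0.1 + 5.2 − 1.6 − 7.8 − 2.3 − 8.3) / 8 = -4.0750%
Mean R_m = (-8.1 − 7.4 − 5.1 + 5.0 − 6.7 − 8.3 + 1.6 − 6.7) / 8 = -4.4625%
Σ(R_i − R̄_i)(R_m − R̄_m) = 146.1625  ⇒  Cov = 146.1625 / 8 = 18.2703
Σ(R_m − R̄_m)² = 173.2988  ⇒  Var(R_m) = 173.2988 / 8 = 21.6624
β = Cov / Var(R_m) = 18.2703 / 21.6624 = 0.8434
E(R) = R_f + β × MRP = 2.74% + 0.8434 × 5.00% = 6.96%

6.96%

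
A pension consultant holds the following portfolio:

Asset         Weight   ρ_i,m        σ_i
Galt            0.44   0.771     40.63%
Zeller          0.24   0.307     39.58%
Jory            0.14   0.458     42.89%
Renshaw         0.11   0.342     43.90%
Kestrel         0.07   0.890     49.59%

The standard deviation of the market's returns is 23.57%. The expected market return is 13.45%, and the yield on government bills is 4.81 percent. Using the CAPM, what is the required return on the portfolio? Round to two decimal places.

13.68%

β_Galt = 0.771 × 40.63% / 23.57% = 1.3291
β_Zeller = 0.307 × 39.58% / 23.57% = 0.5155
β_Jory = 0.458 × 42.89% / 23.57% = 0.8334
β_Renshaw = 0.342 × 43.90% / 23.57% = 0.6370
β_Kestrel = 0.890 × 49.59% / 23.57% = 1.8725
β_P = Σ w_i β_i = 0.44×1.3291 + 0.24×0.5155 + 0.14×0.8334 + 0.11×0.6370 + 0.07×1.8725 = 1.0263
MRP = 13.45% − 4.81% = 8.64%
E(R_P) = R_f + β_P × MRP = 4.81% + 1.0263 × 8.64% = 13.68%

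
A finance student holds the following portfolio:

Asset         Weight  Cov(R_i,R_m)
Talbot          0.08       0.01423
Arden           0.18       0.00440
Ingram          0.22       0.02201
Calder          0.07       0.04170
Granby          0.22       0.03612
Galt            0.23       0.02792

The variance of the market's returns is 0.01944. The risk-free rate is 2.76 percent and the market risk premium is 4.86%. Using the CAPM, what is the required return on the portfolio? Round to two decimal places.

β_Talbot = 0.01423 / 0.01944 = 0.7320
β_Arden = 0.00440 / 0.01944 = 0.2263
β_Ingram = 0.02201 / 0.01944 = 1.1322
β_Calder = 0.04170 / 0.01944 = 2.1451
β_Granby = 0.03612 / 0.01944 = 1.8580
β_Galt = 0.02792 / 0.01944 = 1.4362
β_P = Σ w_i β_i = 0.08×0.7320 + 0.18×0.2263 + 0.22×1.1322 + 0.07×2.1451 + 0.22×1.8580 + 0.23×1.4362 = 1.2376
E(R_P) = R_f + β_P × MRP = 2.76% + 1.2376 × 4.86% = 8.77%

8.77%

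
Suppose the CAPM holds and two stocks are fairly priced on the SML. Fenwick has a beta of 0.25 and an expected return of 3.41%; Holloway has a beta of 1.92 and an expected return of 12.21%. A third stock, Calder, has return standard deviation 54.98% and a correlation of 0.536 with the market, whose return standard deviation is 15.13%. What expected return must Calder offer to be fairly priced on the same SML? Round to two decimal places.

12.36%

MRP = (12.21% − 3.41%) / (1.92 − 0.25) = 5.2695%
R_f = 3.41% − 0.25 × 5.2695% = 2.0926%
β_Calder = ρ·σ_i/σ_m = 0.536 × 54.98 / 15.13 = 1.9477
E(R_Calder) = R_f + β × MRP = 2.0926% + 1.9477 × 5.2695% = 12.36%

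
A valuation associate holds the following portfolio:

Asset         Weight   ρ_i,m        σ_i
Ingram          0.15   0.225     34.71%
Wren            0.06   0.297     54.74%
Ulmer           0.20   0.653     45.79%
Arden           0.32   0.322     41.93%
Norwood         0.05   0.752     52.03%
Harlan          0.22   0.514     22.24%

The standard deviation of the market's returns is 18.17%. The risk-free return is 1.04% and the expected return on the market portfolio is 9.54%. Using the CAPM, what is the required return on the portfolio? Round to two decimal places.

8.95%

β_Ingram = 0.225 × 34.71% / 18.17% = 0.4298
β_Wren = 0.297 × 54.74% / 18.17% = 0.8948
β_Ulmer = 0.653 × 45.79% / 18.17% = 1.6456
β_Arden = 0.322 × 41.93% / 18.17% = 0.7431
β_Norwood = 0.752 × 52.03% / 18.17% = 2.1534
β_Harlan = 0.514 × 22.24% / 18.17% = 0.6291
β_P = Σ w_i β_i = 0.15×0.4298 + 0.06×0.8948 + 0.20×1.6456 + 0.32×0.7431 + 0.05×2.1534 + 0.22×0.6291 = 0.9311
MRP = 9.54% − 1.04% = 8.50%
E(R_P) = R_f + β_P × MRP = 1.04% + 0.9311 × 8.50% = 8.95%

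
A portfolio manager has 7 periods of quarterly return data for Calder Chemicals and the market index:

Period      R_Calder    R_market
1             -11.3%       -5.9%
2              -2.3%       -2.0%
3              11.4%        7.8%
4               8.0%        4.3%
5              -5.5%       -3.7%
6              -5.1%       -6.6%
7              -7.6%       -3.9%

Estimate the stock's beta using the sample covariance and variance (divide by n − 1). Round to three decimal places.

1.478

Mean R_i = (-11.3 − 2.3 + 11.4 + 8.0 − 5.5 − 5.1 − 7.6) / 7 = -1.7714%
Mean R_m = (-5.9 − 2.0 + 7.8 + 4.3 − 3.7 − 6.6 − 3.9) / 7 = -1.4286%
Σ(R_i − R̄_i)(R_m − R̄_m) = 260.5257  ⇒  Cov = 260.5257 / 6 = 43.4210
Σ(R_m − R̄_m)² = 176.3143  ⇒  Var(R_m) = 176.3143 / 6 = 29.3857
β = Cov / Var(R_m) = 43.4210 / 29.3857 = 1.4776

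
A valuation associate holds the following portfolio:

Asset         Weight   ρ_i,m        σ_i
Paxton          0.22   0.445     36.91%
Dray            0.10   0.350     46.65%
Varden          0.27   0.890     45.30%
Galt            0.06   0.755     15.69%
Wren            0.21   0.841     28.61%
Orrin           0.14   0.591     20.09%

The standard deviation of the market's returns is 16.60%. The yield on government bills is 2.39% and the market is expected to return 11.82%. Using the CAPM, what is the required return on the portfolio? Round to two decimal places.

15.77%

β_Paxton = 0.445 × 36.91% / 16.60% = 0.9895
β_Dray = 0.350 × 46.65% / 16.60% = 0.9836
β_Varden = 0.890 × 45.30% / 16.60% = 2.4287
β_Galt = 0.755 × 15.69% / 16.60% = 0.7136
β_Wren = 0.841 × 28.61% / 16.60% = 1.4495
β_Orrin = 0.591 × 20.09% / 16.60% = 0.7153
β_P = Σ w_i β_i = 0.22×0.9895 + 0.10×0.9836 + 0.27×2.4287 + 0.06×0.7136 + 0.21×1.4495 + 0.14×0.7153 = 1.4192
MRP = 11.82% − 2.39% = 9.43%
E(R_P) = R_f + β_P × MRP = 2.39% + 1.4192 × 9.43% = 15.77%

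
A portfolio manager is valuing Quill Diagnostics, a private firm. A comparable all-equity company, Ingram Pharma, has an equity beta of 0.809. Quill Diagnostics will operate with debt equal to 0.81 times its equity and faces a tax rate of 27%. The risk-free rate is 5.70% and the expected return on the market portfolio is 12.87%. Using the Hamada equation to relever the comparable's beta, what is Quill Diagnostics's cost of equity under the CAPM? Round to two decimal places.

14.93%

β_L = β_U × [1 + (1 − t)(D/E)] = 0.809 × [1 + (1 − 0.27) × 0.81]
    = 0.809 × [1 + 0.73 × 0.81] = 0.809 × 1.5913 = 1.2874
MRP = 12.87% − 5.70% = 7.17%
E(R) = R_f + β_L × MRP = 5.70% + 1.2874 × 7.17% = 14.93%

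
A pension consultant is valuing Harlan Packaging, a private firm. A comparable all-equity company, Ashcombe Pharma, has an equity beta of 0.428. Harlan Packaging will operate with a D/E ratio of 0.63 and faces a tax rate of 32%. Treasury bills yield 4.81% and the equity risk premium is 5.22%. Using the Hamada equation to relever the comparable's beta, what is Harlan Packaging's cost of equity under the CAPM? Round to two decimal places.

β_L = β_U × [1 + (1 − t)(D/E)] = 0.428 × [1 + (1 − 0.32) × 0.63]
    = 0.428 × [1 + 0.68 × 0.63] = 0.428 × 1.4284 = 0.6114
E(R) = R_f + β_L × MRP = 4.81% + 0.6114 × 5.22% = 8.00%

8.00%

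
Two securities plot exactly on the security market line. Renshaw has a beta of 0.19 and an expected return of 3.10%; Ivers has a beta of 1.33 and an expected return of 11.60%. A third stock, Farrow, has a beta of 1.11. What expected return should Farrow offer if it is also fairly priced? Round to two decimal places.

9.96%

MRP (SML slope) = (11.60% − 3.10%) / (1.33 − 0.19) = 8.50% / 1.14 = 7.4561%
R_f (intercept) = 3.10% − 0.19 × 7.4561% = 1.6833%
E(R_Farrow) = R_f + β × MRP = 1.6833% + 1.11 × 7.4561% = 9.96%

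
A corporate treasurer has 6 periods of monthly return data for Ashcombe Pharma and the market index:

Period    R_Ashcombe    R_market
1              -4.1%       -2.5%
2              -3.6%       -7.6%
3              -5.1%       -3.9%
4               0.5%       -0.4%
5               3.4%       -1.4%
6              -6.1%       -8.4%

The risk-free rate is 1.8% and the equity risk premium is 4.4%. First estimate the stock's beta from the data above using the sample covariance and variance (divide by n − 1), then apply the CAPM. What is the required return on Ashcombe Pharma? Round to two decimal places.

5.31%

Mean R_i = (-4.1 − 3.6 − 5.1 + 0.5 + 3.4 − 6.1) / 6 = -2.5000%
Mean R_m = (-2.5 − 7.6 − 3.9 − 0.4 − 1.4 − 8.4) / 6 = -4.0333%
Σ(R_i − R̄_i)(R_m − R̄_m) = 43.2800  ⇒  Cov = 43.2800 / 5 = 8.6560
Σ(R_m − R̄_m)² = 54.2933  ⇒  Var(R_m) = 54.2933 / 5 = 10.8587
β = Cov / Var(R_m) = 8.6560 / 10.8587 = 0.7971
E(R) = R_f + β × MRP = 1.8% + 0.7971 × 4.4% = 5.31%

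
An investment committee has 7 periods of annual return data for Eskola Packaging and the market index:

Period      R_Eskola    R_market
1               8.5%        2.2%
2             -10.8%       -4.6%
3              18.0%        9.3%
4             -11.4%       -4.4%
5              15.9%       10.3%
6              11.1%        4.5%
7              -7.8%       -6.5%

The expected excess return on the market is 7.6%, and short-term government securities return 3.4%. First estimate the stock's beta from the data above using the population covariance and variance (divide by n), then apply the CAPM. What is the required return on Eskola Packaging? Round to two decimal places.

17.17%

Mean R_i = (8.5 − 10.8 + 18.0 − 11.4 + 15.9 + 11.1 − 7.8) / 7 = 3.3571%
Mean R_m = (2.2 − 4.6 + 9.3 − 4.4 + 10.3 + 4.5 − 6.5) / 7 = 1.5429%
Σ(R_i − R̄_i)(R_m − R̄_m) = 514.1029  ⇒  Cov = 514.1029 / 7 = 73.4433
Σ(R_m − R̄_m)² = 283.7771  ⇒  Var(R_m) = 283.7771 / 7 = 40.5396
β = Cov / Var(R_m) = 73.4433 / 40.5396 = 1.8116
E(R) = R_f + β × MRP = 3.4% + 1.8116 × 7.6% = 17.17%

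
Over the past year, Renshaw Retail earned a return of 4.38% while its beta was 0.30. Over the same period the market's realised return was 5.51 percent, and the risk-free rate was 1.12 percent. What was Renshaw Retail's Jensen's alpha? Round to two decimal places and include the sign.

Market excess return = 5.51% − 1.12% = 4.39%
CAPM benchmark = R_f + β(R_m − R_f) = 1.12% + 0.30 × 4.39% = 2.4370%
α = actual − benchmark = 4.38% − 2.4370% = +1.94%

+1.94%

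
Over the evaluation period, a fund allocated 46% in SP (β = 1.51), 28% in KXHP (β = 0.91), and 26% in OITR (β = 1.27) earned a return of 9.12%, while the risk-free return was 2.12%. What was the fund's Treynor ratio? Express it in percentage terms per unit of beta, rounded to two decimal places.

5.47%

β_P = 0.46×1.51 + 0.28×0.91 + 0.26×1.27 = 1.2796
Treynor = (R_P − R_f) / β_P = (9.12% − 2.12%) / 1.2796 = 7.00% / 1.2796 = 5.47%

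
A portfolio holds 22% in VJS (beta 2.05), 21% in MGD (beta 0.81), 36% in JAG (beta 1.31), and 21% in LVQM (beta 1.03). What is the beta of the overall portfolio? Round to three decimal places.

1.309

β_P = Σ w_i β_i = 0.22×2.05 + 0.21×0.81 + 0.36×1.31 + 0.21×1.03 = 1.3090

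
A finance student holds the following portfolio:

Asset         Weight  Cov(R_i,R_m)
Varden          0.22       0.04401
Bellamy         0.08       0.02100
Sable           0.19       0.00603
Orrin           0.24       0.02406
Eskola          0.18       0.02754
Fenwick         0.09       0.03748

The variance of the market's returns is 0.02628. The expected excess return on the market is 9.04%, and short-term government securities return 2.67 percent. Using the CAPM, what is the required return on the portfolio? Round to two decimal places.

β_Varden = 0.04401 / 0.02628 = 1.6747
β_Bellamy = 0.02100 / 0.02628 = 0.7991
β_Sable = 0.00603 / 0.02628 = 0.2295
β_Orrin = 0.02406 / 0.02628 = 0.9155
β_Eskola = 0.02754 / 0.02628 = 1.0479
β_Fenwick = 0.03748 / 0.02628 = 1.4262
β_P = Σ w_i β_i = 0.22×1.6747 + 0.08×0.7991 + 0.19×0.2295 + 0.24×0.9155 + 0.18×1.0479 + 0.09×1.4262 = 1.0127
E(R_P) = R_f + β_P × MRP = 2.67% + 1.0127 × 9.04% = 11.82%

11.82%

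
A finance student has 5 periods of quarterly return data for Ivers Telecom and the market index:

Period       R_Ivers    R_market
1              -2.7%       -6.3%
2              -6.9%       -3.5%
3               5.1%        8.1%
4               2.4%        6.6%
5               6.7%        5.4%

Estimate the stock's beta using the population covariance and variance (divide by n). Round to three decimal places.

0.740

Mean R_i = (-2.7 − 6.9 + 5.1 + 2.4 + 6.7) / 5 = 0.9200%
Mean R_m = (-6.3 − 3.5 + 8.1 + 6.6 + 5.4) / 5 = 2.0600%
Σ(R_i − R̄_i)(R_m − R̄_m) = 125.0140  ⇒  Cov = 125.0140 / 5 = 25.0028
Σ(R_m − R̄_m)² = 169.0520  ⇒  Var(R_m) = 169.0520 / 5 = 33.8104
β = Cov / Var(R_m) = 25.0028 / 33.8104 = 0.7395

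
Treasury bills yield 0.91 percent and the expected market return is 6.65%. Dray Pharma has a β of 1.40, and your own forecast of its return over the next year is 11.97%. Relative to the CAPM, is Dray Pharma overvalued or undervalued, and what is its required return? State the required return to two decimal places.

Undervalued; required return 8.95%

MRP = 6.65% − 0.91% = 5.74%
Required return = R_f + β·MRP = 0.91% + 1.40 × 5.74% = 8.95%
Forecast 11.97% > required 8.95% → the stock plots above the SML → undervalued.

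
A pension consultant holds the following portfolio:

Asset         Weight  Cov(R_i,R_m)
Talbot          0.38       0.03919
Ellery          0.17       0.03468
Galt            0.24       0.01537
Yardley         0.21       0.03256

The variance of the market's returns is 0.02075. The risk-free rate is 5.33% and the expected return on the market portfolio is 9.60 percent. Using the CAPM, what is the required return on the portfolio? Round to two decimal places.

11.77%

β_Talbot = 0.03919 / 0.02075 = 1.8887
β_Ellery = 0.03468 / 0.02075 = 1.6713
β_Galt = 0.01537 / 0.02075 = 0.7407
β_Yardley = 0.03256 / 0.02075 = 1.5692
β_P = Σ w_i β_i = 0.38×1.8887 + 0.17×1.6713 + 0.24×0.7407 + 0.21×1.5692 = 1.5091
MRP = 9.60% − 5.33% = 4.27%
E(R_P) = R_f + β_P × MRP = 5.33% + 1.5091 × 4.27% = 11.77%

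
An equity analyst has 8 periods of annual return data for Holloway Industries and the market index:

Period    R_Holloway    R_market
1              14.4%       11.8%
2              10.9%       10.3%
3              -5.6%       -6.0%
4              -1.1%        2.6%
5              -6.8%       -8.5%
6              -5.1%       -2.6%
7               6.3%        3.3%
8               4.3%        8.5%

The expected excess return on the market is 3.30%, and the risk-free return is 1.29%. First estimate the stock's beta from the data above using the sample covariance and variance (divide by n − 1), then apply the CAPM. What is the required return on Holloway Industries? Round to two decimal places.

4.56%

Mean R_i = (14.4 + 10.9 − 5.6 − 1.1 − 6.8 − 5.1 + 6.3 + 4.3) / 8 = 2.1625%
Mean R_m = (11.8 + 10.3 − 6.0 + 2.6 − 8.5 − 2.6 + 3.3 + 8.5) / 8 = 2.4250%
Σ(R_i − R̄_i)(R_m − R̄_m) = 399.3775  ⇒  Cov = 399.3775 / 7 = 57.0539
Σ(R_m − R̄_m)² = 403.1950  ⇒  Var(R_m) = 403.1950 / 7 = 57.5993
β = Cov / Var(R_m) = 57.0539 / 57.5993 = 0.9905
E(R) = R_f + β × MRP = 1.29% + 0.9905 × 3.30% = 4.56%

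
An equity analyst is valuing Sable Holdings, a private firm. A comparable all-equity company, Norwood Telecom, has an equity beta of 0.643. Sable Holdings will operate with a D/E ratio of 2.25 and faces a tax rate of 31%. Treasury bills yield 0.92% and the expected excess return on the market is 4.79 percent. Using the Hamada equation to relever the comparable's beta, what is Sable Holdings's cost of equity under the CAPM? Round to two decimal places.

8.78%

β_L = β_U × [1 + (1 − t)(D/E)] = 0.643 × [1 + (1 − 0.31) × 2.25]
    = 0.643 × [1 + 0.69 × 2.25] = 0.643 × 2.5525 = 1.6413
E(R) = R_f + β_L × MRP = 0.92% + 1.6413 × 4.79% = 8.78%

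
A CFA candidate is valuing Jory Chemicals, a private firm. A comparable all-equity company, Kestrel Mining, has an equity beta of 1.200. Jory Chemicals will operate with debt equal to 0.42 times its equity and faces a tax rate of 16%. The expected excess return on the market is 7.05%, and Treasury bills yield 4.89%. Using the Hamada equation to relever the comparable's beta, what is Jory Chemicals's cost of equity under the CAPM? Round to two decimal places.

16.33%

β_L = β_U × [1 + (1 − t)(D/E)] = 1.200 × [1 + (1 − 0.16) × 0.42]
    = 1.200 × [1 + 0.84 × 0.42] = 1.200 × 1.3528 = 1.6234
E(R) = R_f + β_L × MRP = 4.89% + 1.6234 × 7.05% = 16.33%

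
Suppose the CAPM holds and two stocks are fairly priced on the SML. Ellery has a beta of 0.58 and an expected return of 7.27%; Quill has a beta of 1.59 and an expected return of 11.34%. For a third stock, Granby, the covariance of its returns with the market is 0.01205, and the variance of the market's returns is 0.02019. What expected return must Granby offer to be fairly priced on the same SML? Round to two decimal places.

7.34%

MRP = (11.34% − 7.27%) / (1.59 − 0.58) = 4.0297%
R_f = 7.27% − 0.58 × 4.0297% = 4.9328%
β_Granby = Cov / Var(R_m) = 0.01205 / 0.02019 = 0.5968
E(R_Granby) = R_f + β × MRP = 4.9328% + 0.5968 × 4.0297% = 7.34%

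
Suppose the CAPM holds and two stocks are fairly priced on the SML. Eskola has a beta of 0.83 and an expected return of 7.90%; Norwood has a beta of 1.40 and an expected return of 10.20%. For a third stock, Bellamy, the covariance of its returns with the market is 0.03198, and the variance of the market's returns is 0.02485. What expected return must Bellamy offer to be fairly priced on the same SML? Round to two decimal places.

MRP = (10.20% − 7.90%) / (1.40 − 0.83) = 4.0351%
R_f = 7.90% − 0.83 × 4.0351% = 4.5509%
β_Bellamy = Cov / Var(R_m) = 0.03198 / 0.02485 = 1.2869
E(R_Bellamy) = R_f + β × MRP = 4.5509% + 1.2869 × 4.0351% = 9.74%

9.74%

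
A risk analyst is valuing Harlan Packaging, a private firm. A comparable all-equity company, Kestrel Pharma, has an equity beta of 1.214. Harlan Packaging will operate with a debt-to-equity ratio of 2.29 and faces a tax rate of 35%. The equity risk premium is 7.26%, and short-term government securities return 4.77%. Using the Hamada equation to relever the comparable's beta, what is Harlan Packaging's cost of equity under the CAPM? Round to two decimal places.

β_L = β_U × [1 + (1 − t)(D/E)] = 1.214 × [1 + (1 − 0.35) × 2.29]
    = 1.214 × [1 + 0.65 × 2.29] = 1.214 × 2.4885 = 3.0210
E(R) = R_f + β_L × MRP = 4.77% + 3.0210 × 7.26% = 26.70%

26.70%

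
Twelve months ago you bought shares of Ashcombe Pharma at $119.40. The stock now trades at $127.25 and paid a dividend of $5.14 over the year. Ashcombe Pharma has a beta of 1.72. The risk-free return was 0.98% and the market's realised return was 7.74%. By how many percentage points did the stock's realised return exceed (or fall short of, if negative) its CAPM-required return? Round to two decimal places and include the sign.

Realised HPR = (P1 + D1 − P0) / P0 = (127.25 + 5.14 − 119.40) / 119.40 = 12.99 / 119.40 = 10.8794%
MRP = 7.74% − 0.98% = 6.76%
CAPM required = R_f + β·MRP = 0.98% + 1.72 × 6.76% = 12.6072%
α = realised − required = 10.8794% − 12.6072% = -1.73%

-1.73%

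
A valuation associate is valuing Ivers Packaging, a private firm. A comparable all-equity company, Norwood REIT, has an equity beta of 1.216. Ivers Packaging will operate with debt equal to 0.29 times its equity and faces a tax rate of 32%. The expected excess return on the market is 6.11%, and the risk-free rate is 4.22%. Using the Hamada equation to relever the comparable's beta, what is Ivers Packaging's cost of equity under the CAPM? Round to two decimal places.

β_L = β_U × [1 + (1 − t)(D/E)] = 1.216 × [1 + (1 − 0.32) × 0.29]
    = 1.216 × [1 + 0.68 × 0.29] = 1.216 × 1.1972 = 1.4558
E(R) = R_f + β_L × MRP = 4.22% + 1.4558 × 6.11% = 13.11%

13.11%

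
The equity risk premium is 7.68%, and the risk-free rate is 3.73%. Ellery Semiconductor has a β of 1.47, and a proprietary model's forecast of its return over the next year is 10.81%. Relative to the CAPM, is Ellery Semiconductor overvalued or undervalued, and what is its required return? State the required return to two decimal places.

Required return = R_f + β·MRP = 3.73% + 1.47 × 7.68% = 15.02%
Forecast 10.81% < required 15.02% → the stock plots below the SML → overvalued.

Overvalued; required return 15.02%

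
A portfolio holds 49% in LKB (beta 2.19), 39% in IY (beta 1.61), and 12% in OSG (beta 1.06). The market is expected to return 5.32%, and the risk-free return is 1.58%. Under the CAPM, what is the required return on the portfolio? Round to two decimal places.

8.42%

β_P = Σ w_i β_i = 0.49×2.19 + 0.39×1.61 + 0.12×1.06 = 1.8282
MRP = 5.32% − 1.58% = 3.74%
E(R_P) = R_f + β_P × MRP = 1.58% + 1.8282 × 3.74% = 8.42%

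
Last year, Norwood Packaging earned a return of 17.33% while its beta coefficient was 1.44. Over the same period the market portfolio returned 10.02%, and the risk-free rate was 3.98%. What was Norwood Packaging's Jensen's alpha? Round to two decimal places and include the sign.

Market excess return = 10.02% − 3.98% = 6.04%
CAPM benchmark = R_f + β(R_m − R_f) = 3.98% + 1.44 × 6.04% = 12.6776%
α = actual − benchmark = 17.33% − 12.6776% = +4.65%

+4.65%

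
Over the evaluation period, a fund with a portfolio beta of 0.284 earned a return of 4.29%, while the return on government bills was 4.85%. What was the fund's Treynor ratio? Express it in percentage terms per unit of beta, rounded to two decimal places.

-1.97%

Treynor = (R_P − R_f) / β_P = (4.29% − 4.85%) / 0.2840 = -0.56% / 0.2840 = -1.97%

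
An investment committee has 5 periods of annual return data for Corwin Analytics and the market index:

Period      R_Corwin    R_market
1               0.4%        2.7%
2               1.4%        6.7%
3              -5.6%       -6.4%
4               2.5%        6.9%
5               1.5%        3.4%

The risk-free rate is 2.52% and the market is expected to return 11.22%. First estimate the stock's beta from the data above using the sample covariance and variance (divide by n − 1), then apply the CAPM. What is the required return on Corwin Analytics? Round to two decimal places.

Mean R_i = (0.4 + 1.4 − 5.6 + 2.5 + 1.5) / 5 = 0.0400%
Mean R_m = (2.7 + 6.7 − 6.4 + 6.9 + 3.4) / 5 = 2.6600%
Σ(R_i − R̄_i)(R_m − R̄_m) = 68.1180  ⇒  Cov = 68.1180 / 4 = 17.0295
Σ(R_m − R̄_m)² = 116.9320  ⇒  Var(R_m) = 116.9320 / 4 = 29.2330
β = Cov / Var(R_m) = 17.0295 / 29.2330 = 0.5825
MRP = 11.22% − 2.52% = 8.70%
E(R) = R_f + β × MRP = 2.52% + 0.5825 × 8.70% = 7.59%

7.59%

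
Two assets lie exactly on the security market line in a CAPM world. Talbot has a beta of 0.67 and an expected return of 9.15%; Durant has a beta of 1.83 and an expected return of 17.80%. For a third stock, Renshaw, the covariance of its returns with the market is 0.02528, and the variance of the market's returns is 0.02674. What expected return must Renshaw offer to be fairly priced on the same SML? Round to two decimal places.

11.20%

MRP = (17.80% − 9.15%) / (1.83 − 0.67) = 7.4569%
R_f = 9.15% − 0.67 × 7.4569% = 4.1539%
β_Renshaw = Cov / Var(R_m) = 0.02528 / 0.02674 = 0.9454
E(R_Renshaw) = R_f + β × MRP = 4.1539% + 0.9454 × 7.4569% = 11.20%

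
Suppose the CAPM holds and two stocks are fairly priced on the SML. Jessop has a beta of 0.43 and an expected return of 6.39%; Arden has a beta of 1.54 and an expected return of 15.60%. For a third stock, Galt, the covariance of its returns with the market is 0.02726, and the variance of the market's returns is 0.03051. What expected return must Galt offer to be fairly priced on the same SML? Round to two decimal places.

10.24%

MRP = (15.60% − 6.39%) / (1.54 − 0.43) = 8.2973%
R_f = 6.39% − 0.43 × 8.2973% = 2.8222%
β_Galt = Cov / Var(R_m) = 0.02726 / 0.03051 = 0.8935
E(R_Galt) = R_f + β × MRP = 2.8222% + 0.8935 × 8.2973% = 10.24%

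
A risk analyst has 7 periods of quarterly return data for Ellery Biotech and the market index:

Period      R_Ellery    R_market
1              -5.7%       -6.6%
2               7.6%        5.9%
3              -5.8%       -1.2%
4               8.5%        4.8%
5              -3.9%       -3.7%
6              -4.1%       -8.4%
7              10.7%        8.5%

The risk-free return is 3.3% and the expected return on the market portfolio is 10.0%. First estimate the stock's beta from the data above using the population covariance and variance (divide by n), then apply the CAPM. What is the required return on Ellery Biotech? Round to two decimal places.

10.30%

Mean R_i = (-5.7 + 7.6 − 5.8 + 8.5 − 3.9 − 4.1 + 10.7) / 7 = 1.0429%
Mean R_m = (-6.6 + 5.9 − 1.2 + 4.8 − 3.7 − 8.4 + 8.5) / 7 = -0.1000%
Σ(R_i − R̄_i)(R_m − R̄_m) = 270.7700  ⇒  Cov = 270.7700 / 7 = 38.6814
Σ(R_m − R̄_m)² = 259.2800  ⇒  Var(R_m) = 259.2800 / 7 = 37.0400
β = Cov / Var(R_m) = 38.6814 / 37.0400 = 1.0443
MRP = 10.0% − 3.3% = 6.70%
E(R) = R_f + β × MRP = 3.3% + 1.0443 × 6.7% = 10.30%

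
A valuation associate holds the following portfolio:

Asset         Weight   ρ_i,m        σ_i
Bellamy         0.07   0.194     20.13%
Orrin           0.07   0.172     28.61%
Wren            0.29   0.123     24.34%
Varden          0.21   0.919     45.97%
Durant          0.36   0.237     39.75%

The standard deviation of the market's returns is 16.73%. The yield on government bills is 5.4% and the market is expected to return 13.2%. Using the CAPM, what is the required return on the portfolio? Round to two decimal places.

11.81%

β_Bellamy = 0.194 × 20.13% / 16.73% = 0.2334
β_Orrin = 0.172 × 28.61% / 16.73% = 0.2941
β_Wren = 0.123 × 24.34% / 16.73% = 0.1789
β_Varden = 0.919 × 45.97% / 16.73% = 2.5252
β_Durant = 0.237 × 39.75% / 16.73% = 0.5631
β_P = Σ w_i β_i = 0.07×0.2334 + 0.07×0.2941 + 0.29×0.1789 + 0.21×2.5252 + 0.36×0.5631 = 0.8218
MRP = 13.2% − 5.4% = 7.80%
E(R_P) = R_f + β_P × MRP = 5.4% + 0.8218 × 7.8% = 11.81%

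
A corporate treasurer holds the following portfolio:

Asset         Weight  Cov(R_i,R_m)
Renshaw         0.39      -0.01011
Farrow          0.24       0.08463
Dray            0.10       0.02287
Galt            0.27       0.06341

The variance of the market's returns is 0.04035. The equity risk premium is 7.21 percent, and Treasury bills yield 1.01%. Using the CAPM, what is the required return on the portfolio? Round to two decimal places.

β_Renshaw = -0.01011 / 0.04035 = -0.2506
β_Farrow = 0.08463 / 0.04035 = 2.0974
β_Dray = 0.02287 / 0.04035 = 0.5668
β_Galt = 0.06341 / 0.04035 = 1.5715
β_P = Σ w_i β_i = 0.39×-0.2506 + 0.24×2.0974 + 0.10×0.5668 + 0.27×1.5715 = 0.8866
E(R_P) = R_f + β_P × MRP = 1.01% + 0.8866 × 7.21% = 7.40%

7.40%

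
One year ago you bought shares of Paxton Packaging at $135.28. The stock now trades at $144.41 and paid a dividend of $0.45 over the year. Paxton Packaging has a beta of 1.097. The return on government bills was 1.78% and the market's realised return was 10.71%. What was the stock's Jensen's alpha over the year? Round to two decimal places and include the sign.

-4.49%

Realised HPR = (P1 + D1 − P0) / P0 = (144.41 + 0.45 − 135.28) / 135.28 = 9.58 / 135.28 = 7.0816%
MRP = 10.71% − 1.78% = 8.93%
CAPM required = R_f + β·MRP = 1.78% + 1.097 × 8.93% = 11.57621%
α = realised − required = 7.0816% − 11.57621% = -4.49%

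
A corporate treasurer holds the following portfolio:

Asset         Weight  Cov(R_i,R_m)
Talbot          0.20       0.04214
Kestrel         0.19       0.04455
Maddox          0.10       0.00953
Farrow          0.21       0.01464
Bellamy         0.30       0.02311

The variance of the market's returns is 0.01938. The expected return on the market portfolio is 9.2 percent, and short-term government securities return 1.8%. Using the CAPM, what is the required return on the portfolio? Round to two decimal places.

12.44%

β_Talbot = 0.04214 / 0.01938 = 2.1744
β_Kestrel = 0.04455 / 0.01938 = 2.2988
β_Maddox = 0.00953 / 0.01938 = 0.4917
β_Farrow = 0.01464 / 0.01938 = 0.7554
β_Bellamy = 0.02311 / 0.01938 = 1.1925
β_P = Σ w_i β_i = 0.20×2.1744 + 0.19×2.2988 + 0.10×0.4917 + 0.21×0.7554 + 0.30×1.1925 = 1.4372
MRP = 9.2% − 1.8% = 7.40%
E(R_P) = R_f + β_P × MRP = 1.8% + 1.4372 × 7.4% = 12.44%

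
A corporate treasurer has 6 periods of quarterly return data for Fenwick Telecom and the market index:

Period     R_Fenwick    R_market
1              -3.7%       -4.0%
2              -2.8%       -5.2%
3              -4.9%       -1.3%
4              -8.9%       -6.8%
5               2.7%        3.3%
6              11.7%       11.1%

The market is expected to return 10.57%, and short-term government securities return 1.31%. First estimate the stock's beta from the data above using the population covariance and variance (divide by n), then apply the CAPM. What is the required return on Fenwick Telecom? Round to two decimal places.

10.92%

Mean R_i = (-3.7 − 2.8 − 4.9 − 8.9 + 2.7 + 11.7) / 6 = -0.9833%
Mean R_m = (-4.0 − 5.2 − 1.3 − 6.8 + 3.3 + 11.1) / 6 = -0.4833%
Σ(R_i − R̄_i)(R_m − R̄_m) = 232.1783  ⇒  Cov = 232.1783 / 6 = 38.6964
Σ(R_m − R̄_m)² = 223.6683  ⇒  Var(R_m) = 223.6683 / 6 = 37.2781
β = Cov / Var(R_m) = 38.6964 / 37.2781 = 1.0380
MRP = 10.57% − 1.31% = 9.26%
E(R) = R_f + β × MRP = 1.31% + 1.0380 × 9.26% = 10.92%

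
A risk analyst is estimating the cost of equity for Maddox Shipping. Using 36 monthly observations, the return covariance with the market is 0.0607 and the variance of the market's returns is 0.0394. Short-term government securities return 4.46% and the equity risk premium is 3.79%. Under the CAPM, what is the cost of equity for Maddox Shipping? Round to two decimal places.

β = Cov(R_i, R_m) / Var(R_m) = 0.0607 / 0.0394 = 1.5406
E(R) = R_f + β × MRP = 4.46% + 1.5406 × 3.79% = 10.30%

10.30%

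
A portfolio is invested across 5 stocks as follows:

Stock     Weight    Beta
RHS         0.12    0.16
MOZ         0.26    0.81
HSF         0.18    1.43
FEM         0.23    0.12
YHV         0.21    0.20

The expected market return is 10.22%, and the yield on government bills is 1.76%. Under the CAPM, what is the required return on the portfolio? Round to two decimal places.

β_P = Σ w_i β_i = 0.12×0.16 + 0.26×0.81 + 0.18×1.43 + 0.23×0.12 + 0.21×0.20 = 0.5568
MRP = 10.22% − 1.76% = 8.46%
E(R_P) = R_f + β_P × MRP = 1.76% + 0.5568 × 8.46% = 6.47%

6.47%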